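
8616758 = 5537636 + 3079122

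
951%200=151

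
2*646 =1292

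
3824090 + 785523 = 4609613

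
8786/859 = 10 + 196/859=10.23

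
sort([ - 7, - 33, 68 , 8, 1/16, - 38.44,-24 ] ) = [ - 38.44, - 33,-24, - 7,1/16 , 8,68]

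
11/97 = 11/97  =  0.11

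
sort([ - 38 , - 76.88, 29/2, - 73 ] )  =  [-76.88,- 73 , - 38,29/2 ] 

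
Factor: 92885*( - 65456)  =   - 2^4*5^1*13^1*1429^1*4091^1= - 6079880560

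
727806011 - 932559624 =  - 204753613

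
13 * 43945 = 571285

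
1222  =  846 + 376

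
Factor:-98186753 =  - 7^1*14026679^1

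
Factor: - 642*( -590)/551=378780/551 = 2^2*3^1*5^1*19^( - 1 )*29^ (- 1)*59^1*107^1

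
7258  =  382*19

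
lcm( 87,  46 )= 4002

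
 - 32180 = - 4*8045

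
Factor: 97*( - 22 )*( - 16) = 2^5*11^1*97^1= 34144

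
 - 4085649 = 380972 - 4466621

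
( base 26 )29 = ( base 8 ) 75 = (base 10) 61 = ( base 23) 2f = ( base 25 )2B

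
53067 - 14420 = 38647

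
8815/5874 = 1 + 2941/5874 = 1.50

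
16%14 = 2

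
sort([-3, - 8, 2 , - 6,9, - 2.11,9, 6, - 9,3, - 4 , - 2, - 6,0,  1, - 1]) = [- 9 , - 8, - 6, - 6,-4, - 3, - 2.11,-2, - 1,0,1, 2 , 3,6,9,9]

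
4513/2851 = 4513/2851 = 1.58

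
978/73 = 978/73 = 13.40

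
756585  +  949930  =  1706515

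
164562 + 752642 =917204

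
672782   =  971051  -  298269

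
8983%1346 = 907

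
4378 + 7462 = 11840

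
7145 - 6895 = 250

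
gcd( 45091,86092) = 1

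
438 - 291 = 147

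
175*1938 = 339150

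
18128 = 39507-21379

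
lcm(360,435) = 10440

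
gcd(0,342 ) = 342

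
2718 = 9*302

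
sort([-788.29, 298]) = [  -  788.29,298]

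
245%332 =245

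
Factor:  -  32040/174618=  - 20/109=-2^2*5^1*109^( - 1)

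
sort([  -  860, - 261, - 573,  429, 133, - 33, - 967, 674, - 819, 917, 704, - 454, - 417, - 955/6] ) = [-967, - 860, - 819,-573, - 454,-417, - 261, - 955/6, -33,  133,429,674, 704, 917]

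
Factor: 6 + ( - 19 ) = -13 = - 13^1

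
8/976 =1/122 = 0.01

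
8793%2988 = 2817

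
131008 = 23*5696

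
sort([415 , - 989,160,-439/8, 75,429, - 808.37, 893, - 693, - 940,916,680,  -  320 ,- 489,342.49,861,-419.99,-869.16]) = [ - 989,-940, - 869.16, - 808.37,- 693, - 489, - 419.99,- 320, - 439/8,75, 160,  342.49,415,429,680,861, 893, 916]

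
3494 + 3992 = 7486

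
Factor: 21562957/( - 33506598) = -2^( - 1) * 3^( - 1 )*13^1*31^( - 1)*151^( - 1) * 227^1*1193^( - 1 )*7307^1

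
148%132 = 16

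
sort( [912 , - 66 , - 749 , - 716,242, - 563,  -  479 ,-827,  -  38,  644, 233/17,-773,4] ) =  [ - 827, - 773, - 749, - 716, -563, - 479, - 66, - 38, 4, 233/17, 242,  644,912 ]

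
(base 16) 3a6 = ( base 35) QO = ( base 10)934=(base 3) 1021121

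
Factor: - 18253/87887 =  - 18253^1*87887^( - 1)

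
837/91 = 9 + 18/91 =9.20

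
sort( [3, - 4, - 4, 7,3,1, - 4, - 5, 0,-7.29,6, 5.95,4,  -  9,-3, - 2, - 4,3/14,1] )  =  [ - 9, - 7.29,-5,-4, - 4, - 4, - 4, - 3,  -  2,0,3/14,1,  1, 3,3,  4,5.95,6,7] 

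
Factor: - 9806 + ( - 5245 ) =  - 15051  =  - 3^1 * 29^1*173^1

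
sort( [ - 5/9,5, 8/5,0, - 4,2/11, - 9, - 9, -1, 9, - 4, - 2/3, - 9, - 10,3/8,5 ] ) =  [ - 10, - 9,-9, - 9, - 4,  -  4, - 1, - 2/3,-5/9, 0,2/11, 3/8,8/5,  5,  5, 9 ] 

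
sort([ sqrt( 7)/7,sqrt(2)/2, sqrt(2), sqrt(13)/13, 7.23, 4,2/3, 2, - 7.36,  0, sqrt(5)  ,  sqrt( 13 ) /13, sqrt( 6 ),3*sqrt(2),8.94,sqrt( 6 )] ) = [-7.36, 0, sqrt(13)/13,sqrt( 13 )/13,sqrt ( 7) /7, 2/3,  sqrt(2)/2, sqrt(2), 2,sqrt(5), sqrt(6 ), sqrt(6), 4,3*sqrt ( 2) , 7.23, 8.94 ] 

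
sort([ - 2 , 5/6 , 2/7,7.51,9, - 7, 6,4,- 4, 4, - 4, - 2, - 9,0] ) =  [ - 9, - 7,-4, - 4, - 2, - 2,0,2/7,5/6 , 4,4,6,  7.51,9 ]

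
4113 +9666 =13779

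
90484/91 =90484/91 = 994.33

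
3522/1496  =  2 + 265/748 = 2.35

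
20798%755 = 413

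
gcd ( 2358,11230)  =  2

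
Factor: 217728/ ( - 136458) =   -  576/361   =  - 2^6 * 3^2*19^( - 2 )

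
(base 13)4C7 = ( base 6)3515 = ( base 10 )839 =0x347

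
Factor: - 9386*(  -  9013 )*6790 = 2^2* 5^1*7^1*13^1*19^2*97^1*  9013^1 = 574406962220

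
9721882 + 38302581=48024463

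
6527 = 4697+1830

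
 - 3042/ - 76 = 40+1/38  =  40.03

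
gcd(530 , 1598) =2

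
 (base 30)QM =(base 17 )2d3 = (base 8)1442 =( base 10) 802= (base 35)mw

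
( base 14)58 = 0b1001110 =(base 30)2i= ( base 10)78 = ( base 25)33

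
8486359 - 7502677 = 983682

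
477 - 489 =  - 12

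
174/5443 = 174/5443 = 0.03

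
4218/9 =468  +  2/3 = 468.67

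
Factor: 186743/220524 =2^(  -  2)*3^( - 1)*17^( - 1 )*23^( - 1 ) * 47^( - 1 )*186743^1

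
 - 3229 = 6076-9305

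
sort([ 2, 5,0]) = [ 0,2,5 ] 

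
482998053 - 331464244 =151533809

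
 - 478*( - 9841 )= 4703998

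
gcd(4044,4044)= 4044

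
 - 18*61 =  - 1098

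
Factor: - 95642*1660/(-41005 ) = 2^3*17^1* 29^1 *59^( - 1)*83^1*97^1*139^(- 1 ) = 31753144/8201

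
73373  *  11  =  807103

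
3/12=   1/4 = 0.25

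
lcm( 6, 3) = 6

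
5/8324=5/8324  =  0.00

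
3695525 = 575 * 6427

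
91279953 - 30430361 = 60849592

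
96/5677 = 96/5677 = 0.02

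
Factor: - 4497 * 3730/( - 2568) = 2^( - 2 )*5^1* 107^( - 1)*373^1*1499^1 = 2795635/428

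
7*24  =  168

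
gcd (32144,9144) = 8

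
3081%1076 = 929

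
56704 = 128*443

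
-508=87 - 595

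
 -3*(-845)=2535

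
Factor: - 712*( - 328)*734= 2^7*41^1*89^1*367^1 = 171415424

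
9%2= 1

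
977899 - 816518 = 161381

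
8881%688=625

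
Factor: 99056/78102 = 49528/39051  =  2^3*3^ ( - 2)*41^1 * 151^1*4339^(-1 ) 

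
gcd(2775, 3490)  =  5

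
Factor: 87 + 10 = 97^1 = 97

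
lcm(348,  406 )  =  2436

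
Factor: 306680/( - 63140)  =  - 34/7 = - 2^1*7^ (-1 ) * 17^1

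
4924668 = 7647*644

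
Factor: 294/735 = 2^1*5^( - 1) = 2/5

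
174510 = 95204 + 79306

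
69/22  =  3+3/22 = 3.14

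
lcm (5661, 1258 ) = 11322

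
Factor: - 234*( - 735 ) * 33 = 5675670 = 2^1*3^4*5^1*7^2*11^1* 13^1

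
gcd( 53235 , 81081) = 819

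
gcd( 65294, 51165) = 1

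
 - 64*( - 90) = 5760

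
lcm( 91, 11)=1001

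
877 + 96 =973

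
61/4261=61/4261 = 0.01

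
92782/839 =110 + 492/839 = 110.59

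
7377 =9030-1653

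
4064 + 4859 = 8923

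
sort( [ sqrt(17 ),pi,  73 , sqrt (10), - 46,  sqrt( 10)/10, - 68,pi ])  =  [ - 68 , - 46,sqrt( 10)/10, pi, pi,sqrt(10) , sqrt( 17 ), 73]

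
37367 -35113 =2254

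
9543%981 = 714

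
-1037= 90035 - 91072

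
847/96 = 8 + 79/96= 8.82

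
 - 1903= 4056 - 5959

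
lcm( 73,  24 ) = 1752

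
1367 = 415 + 952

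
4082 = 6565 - 2483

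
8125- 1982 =6143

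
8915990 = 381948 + 8534042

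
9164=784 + 8380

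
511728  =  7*73104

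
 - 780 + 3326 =2546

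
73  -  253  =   - 180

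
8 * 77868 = 622944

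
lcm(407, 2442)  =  2442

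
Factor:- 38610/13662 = -65/23 = - 5^1*13^1*23^(-1)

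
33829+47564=81393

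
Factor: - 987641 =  - 37^1*26693^1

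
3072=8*384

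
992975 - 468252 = 524723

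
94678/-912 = -47339/456 = - 103.81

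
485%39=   17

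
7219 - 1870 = 5349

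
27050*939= 25399950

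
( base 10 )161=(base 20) 81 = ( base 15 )AB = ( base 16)A1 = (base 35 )4L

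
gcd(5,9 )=1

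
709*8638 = 6124342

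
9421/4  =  2355 + 1/4 = 2355.25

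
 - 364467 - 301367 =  - 665834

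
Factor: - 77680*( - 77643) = 2^4 * 3^2*5^1*971^1*8627^1=6031308240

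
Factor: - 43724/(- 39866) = 34/31   =  2^1*17^1*31^( -1)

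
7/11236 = 7/11236 = 0.00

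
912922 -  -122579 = 1035501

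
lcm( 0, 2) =0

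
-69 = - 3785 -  - 3716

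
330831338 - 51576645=279254693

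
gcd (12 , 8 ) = 4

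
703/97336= 703/97336 =0.01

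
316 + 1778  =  2094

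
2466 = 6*411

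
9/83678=9/83678 = 0.00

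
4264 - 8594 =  - 4330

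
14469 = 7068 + 7401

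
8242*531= 4376502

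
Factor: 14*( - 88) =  - 1232 =-2^4 *7^1*11^1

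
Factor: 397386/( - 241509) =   -  594/361= - 2^1 * 3^3*11^1*19^( - 2 )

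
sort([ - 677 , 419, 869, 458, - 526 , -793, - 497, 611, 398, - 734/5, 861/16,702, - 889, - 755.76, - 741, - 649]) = [ - 889, - 793, - 755.76, - 741, - 677, - 649, - 526, - 497, - 734/5,861/16,398, 419,458 , 611,702 , 869 ]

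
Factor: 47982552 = 2^3*3^1*1999273^1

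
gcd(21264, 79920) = 48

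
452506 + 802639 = 1255145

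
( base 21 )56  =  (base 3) 11010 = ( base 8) 157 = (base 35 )36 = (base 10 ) 111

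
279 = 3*93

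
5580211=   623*8957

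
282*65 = 18330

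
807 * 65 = 52455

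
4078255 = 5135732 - 1057477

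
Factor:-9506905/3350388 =-2^ ( - 2) * 3^( - 1) * 5^1*43^(-2)*139^1 * 151^(  -  1)* 13679^1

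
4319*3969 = 17142111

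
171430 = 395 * 434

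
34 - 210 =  - 176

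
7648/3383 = 7648/3383 = 2.26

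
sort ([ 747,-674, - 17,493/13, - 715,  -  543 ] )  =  [  -  715 , - 674, - 543, -17,493/13,747 ] 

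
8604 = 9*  956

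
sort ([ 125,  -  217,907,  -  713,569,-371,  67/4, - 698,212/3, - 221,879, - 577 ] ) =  [-713, - 698 ,-577, - 371,-221,  -  217, 67/4,212/3, 125,569,  879,907] 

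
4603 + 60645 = 65248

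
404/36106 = 202/18053 = 0.01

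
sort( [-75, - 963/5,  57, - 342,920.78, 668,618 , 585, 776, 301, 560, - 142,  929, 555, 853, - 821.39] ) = [ - 821.39, -342, - 963/5, - 142,  -  75 , 57, 301, 555, 560,585,618,668,776, 853,  920.78, 929] 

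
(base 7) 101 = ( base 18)2e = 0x32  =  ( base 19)2c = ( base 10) 50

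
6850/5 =1370= 1370.00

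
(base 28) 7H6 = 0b1011101010010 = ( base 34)55k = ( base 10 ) 5970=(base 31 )66i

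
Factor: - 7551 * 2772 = -2^2*3^4*7^1*11^1*839^1 = -20931372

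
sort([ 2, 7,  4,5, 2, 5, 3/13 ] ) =[ 3/13  ,  2,2,4,  5,  5,7]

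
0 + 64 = 64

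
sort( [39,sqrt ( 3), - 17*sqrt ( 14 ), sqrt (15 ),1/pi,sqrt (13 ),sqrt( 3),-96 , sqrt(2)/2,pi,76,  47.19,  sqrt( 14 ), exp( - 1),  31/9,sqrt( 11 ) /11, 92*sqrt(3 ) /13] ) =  [  -  96, - 17 *sqrt(14),sqrt (11 ) /11,1/pi,exp( - 1),sqrt( 2 ) /2,sqrt ( 3 ),sqrt( 3), pi, 31/9, sqrt(13 ),sqrt (14), sqrt (15) , 92*sqrt (3 ) /13, 39,47.19, 76]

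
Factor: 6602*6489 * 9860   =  2^3*3^2 * 5^1 *7^1*17^1*29^1 * 103^1*  3301^1 =422406127080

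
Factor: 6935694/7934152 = 3467847/3967076 = 2^( - 2) *3^1*17^1*97^1*157^( - 1 )*701^1* 6317^(- 1)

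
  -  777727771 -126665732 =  - 904393503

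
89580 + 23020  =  112600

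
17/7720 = 17/7720=0.00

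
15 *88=1320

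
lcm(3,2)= 6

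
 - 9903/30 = - 3301/10 = - 330.10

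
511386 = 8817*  58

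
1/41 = 1/41= 0.02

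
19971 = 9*2219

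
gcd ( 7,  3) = 1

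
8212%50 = 12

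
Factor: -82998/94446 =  - 29/33 = - 3^( - 1 ) * 11^ ( - 1)*29^1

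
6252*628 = 3926256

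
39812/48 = 829+5/12= 829.42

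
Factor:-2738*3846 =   -  10530348 = -2^2*3^1*37^2*641^1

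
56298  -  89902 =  - 33604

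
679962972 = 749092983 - 69130011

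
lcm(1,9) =9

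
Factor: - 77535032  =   - 2^3*9691879^1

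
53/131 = 53/131 = 0.40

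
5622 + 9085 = 14707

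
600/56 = 10 + 5/7  =  10.71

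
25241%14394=10847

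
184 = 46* 4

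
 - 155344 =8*( - 19418)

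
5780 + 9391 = 15171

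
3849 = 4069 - 220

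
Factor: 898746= 2^1*3^1 * 149791^1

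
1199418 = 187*6414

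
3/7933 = 3/7933=0.00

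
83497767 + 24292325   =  107790092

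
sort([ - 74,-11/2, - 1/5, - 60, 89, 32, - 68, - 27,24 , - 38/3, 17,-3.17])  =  [ - 74, - 68, - 60,-27, - 38/3,- 11/2 , - 3.17, - 1/5, 17, 24, 32,89]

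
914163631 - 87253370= 826910261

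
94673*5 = 473365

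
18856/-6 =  - 3143+1/3 =- 3142.67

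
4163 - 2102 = 2061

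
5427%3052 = 2375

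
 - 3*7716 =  - 23148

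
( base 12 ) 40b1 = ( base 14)27d3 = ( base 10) 7045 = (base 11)5325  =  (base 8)15605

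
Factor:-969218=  - 2^1*484609^1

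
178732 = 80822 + 97910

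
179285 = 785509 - 606224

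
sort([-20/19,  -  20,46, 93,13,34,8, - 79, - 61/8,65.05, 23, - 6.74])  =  [ - 79,  -  20, - 61/8,-6.74, - 20/19,8,  13, 23,34, 46, 65.05 , 93]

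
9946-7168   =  2778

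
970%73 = 21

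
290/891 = 290/891 = 0.33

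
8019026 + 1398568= 9417594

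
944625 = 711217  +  233408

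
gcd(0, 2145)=2145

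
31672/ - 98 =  - 324+40/49 = - 323.18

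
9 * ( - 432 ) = -3888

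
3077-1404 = 1673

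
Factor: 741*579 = 3^2*13^1*19^1*193^1 = 429039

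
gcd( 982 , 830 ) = 2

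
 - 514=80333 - 80847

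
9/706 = 9/706 = 0.01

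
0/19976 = 0 = 0.00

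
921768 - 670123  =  251645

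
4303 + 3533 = 7836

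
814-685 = 129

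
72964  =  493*148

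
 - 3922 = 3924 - 7846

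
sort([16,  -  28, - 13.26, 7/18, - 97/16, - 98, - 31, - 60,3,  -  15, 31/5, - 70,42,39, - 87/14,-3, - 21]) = [-98 , - 70,  -  60, - 31 ,  -  28, - 21, - 15 ,  -  13.26,  -  87/14, - 97/16,-3 , 7/18, 3, 31/5, 16,  39, 42]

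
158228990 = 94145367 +64083623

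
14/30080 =7/15040 = 0.00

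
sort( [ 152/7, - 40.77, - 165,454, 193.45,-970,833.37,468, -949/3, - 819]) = [ - 970, -819, - 949/3, - 165, - 40.77,152/7, 193.45, 454, 468 , 833.37]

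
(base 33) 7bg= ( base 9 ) 11871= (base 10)8002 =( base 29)9er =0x1F42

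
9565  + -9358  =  207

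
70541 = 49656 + 20885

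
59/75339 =59/75339 =0.00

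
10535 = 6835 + 3700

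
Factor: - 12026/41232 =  - 2^(-3)* 3^(  -  1)*7^1 = - 7/24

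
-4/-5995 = 4/5995 = 0.00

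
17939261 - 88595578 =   -  70656317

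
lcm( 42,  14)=42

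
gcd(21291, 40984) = 47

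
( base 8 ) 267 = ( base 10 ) 183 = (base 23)7M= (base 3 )20210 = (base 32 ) 5N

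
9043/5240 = 9043/5240 = 1.73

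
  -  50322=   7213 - 57535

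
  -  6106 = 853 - 6959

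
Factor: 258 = 2^1*3^1* 43^1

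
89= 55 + 34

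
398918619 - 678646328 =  - 279727709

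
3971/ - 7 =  - 3971/7= -567.29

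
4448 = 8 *556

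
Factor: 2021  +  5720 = 7741^1=7741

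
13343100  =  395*33780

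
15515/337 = 46  +  13/337 = 46.04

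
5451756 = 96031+5355725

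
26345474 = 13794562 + 12550912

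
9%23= 9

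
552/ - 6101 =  - 1+5549/6101 = - 0.09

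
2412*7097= 17117964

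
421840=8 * 52730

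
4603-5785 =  - 1182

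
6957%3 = 0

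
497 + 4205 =4702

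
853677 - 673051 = 180626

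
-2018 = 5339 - 7357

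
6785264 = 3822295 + 2962969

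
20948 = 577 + 20371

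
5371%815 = 481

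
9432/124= 2358/31= 76.06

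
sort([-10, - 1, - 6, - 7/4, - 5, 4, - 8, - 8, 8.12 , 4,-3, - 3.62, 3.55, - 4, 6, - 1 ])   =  [ - 10,  -  8, - 8, - 6, - 5, - 4, - 3.62,  -  3, - 7/4, - 1, - 1, 3.55,4, 4,  6, 8.12]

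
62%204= 62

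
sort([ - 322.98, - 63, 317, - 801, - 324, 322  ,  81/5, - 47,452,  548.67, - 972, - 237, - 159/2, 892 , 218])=[-972,- 801 , - 324, - 322.98,  -  237, - 159/2, - 63 , - 47 , 81/5, 218,317,322,452, 548.67,892]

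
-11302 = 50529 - 61831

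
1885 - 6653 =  - 4768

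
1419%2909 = 1419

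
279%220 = 59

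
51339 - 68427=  -17088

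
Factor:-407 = - 11^1 *37^1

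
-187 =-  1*187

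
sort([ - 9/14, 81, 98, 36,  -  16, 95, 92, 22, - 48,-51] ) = [-51, - 48, - 16,- 9/14, 22,36, 81, 92,95,98]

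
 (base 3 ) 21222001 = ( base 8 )13256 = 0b1011010101110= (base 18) HGA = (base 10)5806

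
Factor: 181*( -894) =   -  161814 = -2^1*3^1*149^1*181^1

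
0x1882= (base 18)116A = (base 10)6274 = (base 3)22121101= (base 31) 6GC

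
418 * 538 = 224884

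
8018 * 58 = 465044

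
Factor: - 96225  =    -  3^1*5^2* 1283^1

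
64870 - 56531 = 8339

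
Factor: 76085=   5^1*15217^1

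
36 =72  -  36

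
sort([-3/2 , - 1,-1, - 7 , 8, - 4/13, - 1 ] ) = [ - 7, - 3/2, - 1, - 1, - 1, - 4/13, 8]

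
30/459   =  10/153 = 0.07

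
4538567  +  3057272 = 7595839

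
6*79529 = 477174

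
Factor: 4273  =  4273^1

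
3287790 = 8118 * 405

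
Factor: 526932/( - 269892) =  - 41/21=- 3^( - 1)*7^(-1)*41^1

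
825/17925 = 11/239  =  0.05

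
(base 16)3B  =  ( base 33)1Q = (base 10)59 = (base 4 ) 323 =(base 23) 2D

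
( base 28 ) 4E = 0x7E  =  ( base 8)176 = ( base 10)126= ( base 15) 86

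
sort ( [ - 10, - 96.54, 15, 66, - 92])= [ - 96.54, - 92, - 10, 15, 66]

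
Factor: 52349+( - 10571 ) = 41778 = 2^1*3^2 * 11^1*211^1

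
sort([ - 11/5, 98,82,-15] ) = [-15, - 11/5,82,98]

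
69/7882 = 69/7882 = 0.01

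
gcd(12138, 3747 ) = 3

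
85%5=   0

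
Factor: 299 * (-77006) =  - 23024794 = - 2^1 * 13^1*23^1 * 139^1 * 277^1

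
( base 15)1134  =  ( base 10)3649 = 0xe41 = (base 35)2y9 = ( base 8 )7101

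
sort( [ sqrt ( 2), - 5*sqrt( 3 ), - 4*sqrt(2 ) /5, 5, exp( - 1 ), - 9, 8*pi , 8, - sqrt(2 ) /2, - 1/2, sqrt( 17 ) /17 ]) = [ - 9,-5*sqrt(3), - 4*sqrt(  2 )/5, - sqrt( 2)/2, - 1/2, sqrt(17) /17, exp ( - 1), sqrt( 2 ) , 5, 8,8*pi ]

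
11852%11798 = 54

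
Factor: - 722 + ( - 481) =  - 3^1*401^1 = - 1203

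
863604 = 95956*9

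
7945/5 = 1589 = 1589.00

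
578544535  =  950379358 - 371834823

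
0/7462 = 0 = 0.00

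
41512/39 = 1064 + 16/39=1064.41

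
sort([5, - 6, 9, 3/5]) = [ - 6, 3/5,5, 9]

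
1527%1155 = 372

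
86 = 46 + 40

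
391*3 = 1173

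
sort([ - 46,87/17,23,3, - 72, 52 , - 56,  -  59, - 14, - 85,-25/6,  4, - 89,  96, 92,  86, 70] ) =[ - 89, - 85, - 72, - 59, - 56 ,-46,- 14, - 25/6 , 3, 4,87/17, 23 , 52,70,86,92 , 96]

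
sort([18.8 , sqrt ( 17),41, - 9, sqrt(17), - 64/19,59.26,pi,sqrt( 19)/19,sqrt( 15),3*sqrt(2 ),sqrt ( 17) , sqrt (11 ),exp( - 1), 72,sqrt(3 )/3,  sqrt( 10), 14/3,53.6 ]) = [ - 9, - 64/19,sqrt( 19)/19,exp (-1 ), sqrt( 3 ) /3 , pi , sqrt( 10 ) , sqrt(11 ), sqrt(15),sqrt(17),sqrt( 17),sqrt(17), 3*sqrt ( 2),14/3,18.8,41,53.6,59.26,72 ] 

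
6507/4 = 1626 + 3/4 = 1626.75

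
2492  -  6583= - 4091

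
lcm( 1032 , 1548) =3096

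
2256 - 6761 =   -  4505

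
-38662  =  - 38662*1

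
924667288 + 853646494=1778313782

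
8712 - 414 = 8298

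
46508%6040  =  4228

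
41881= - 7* ( - 5983 ) 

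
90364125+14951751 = 105315876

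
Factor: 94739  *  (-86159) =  - 8162617501 = -29^1*211^1*449^1 * 2971^1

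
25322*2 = 50644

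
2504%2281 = 223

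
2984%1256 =472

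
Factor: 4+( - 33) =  - 29 = - 29^1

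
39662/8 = 19831/4 =4957.75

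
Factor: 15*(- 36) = - 540 = - 2^2* 3^3*5^1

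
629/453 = 1 +176/453 =1.39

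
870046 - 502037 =368009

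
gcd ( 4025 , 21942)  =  23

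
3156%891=483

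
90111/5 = 18022  +  1/5 = 18022.20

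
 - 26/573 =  -1+ 547/573 = - 0.05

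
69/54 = 1 + 5/18  =  1.28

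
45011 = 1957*23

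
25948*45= 1167660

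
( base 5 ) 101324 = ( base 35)2PE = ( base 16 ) D0B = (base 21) 7c0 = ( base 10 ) 3339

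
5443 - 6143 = -700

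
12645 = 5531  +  7114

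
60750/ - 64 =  - 950+25/32= - 949.22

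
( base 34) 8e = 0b100011110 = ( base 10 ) 286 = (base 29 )9P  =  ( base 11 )240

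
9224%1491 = 278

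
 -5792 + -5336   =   - 11128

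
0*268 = 0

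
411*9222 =3790242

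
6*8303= 49818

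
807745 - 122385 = 685360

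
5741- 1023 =4718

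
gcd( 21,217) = 7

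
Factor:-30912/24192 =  - 2^( - 1) * 3^ ( - 2 )*23^1=   - 23/18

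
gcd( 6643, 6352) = 1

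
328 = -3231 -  - 3559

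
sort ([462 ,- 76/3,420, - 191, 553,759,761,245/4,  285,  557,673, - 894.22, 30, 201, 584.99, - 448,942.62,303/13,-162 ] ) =[ - 894.22,  -  448 , - 191, - 162, - 76/3, 303/13, 30, 245/4,201,285,420,  462,  553,557,584.99,  673, 759, 761, 942.62 ] 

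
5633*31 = 174623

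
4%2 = 0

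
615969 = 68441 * 9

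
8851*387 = 3425337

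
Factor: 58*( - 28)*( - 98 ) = 2^4*7^3*29^1=159152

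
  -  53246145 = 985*( - 54057) 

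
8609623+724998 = 9334621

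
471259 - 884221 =-412962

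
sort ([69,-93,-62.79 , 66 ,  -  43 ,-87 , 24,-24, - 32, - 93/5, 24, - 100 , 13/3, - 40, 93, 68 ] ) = [-100 , -93 ,  -  87, - 62.79, - 43,-40,-32, - 24, - 93/5, 13/3,24,24, 66 , 68,69,93 ]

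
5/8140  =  1/1628=0.00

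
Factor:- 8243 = -8243^1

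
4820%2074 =672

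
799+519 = 1318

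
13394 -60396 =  - 47002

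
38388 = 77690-39302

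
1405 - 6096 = -4691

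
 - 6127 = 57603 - 63730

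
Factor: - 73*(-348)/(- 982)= - 2^1 * 3^1*29^1*73^1*491^(  -  1) = -12702/491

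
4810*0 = 0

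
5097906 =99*51494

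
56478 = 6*9413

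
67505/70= 964 + 5/14 = 964.36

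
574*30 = 17220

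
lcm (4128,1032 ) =4128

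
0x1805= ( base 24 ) ag5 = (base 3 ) 22102202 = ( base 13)2a50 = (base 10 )6149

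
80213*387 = 31042431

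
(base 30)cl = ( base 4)11331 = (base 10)381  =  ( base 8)575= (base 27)e3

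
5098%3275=1823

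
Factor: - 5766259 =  - 83^1*69473^1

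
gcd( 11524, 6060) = 4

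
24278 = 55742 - 31464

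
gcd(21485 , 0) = 21485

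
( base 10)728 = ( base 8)1330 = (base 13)440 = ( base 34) LE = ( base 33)m2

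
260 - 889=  - 629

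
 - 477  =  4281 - 4758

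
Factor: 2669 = 17^1*157^1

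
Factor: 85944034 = 2^1* 11^1*3906547^1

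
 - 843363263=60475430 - 903838693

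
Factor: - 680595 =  - 3^1 * 5^1*17^2*157^1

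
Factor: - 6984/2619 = -8/3   =  - 2^3*3^(-1 )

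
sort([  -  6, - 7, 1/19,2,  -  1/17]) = [ - 7, - 6, -1/17 , 1/19,2]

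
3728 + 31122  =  34850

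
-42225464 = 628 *(  -  67238)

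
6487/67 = 6487/67 = 96.82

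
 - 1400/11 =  - 1400/11 = - 127.27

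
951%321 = 309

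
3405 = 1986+1419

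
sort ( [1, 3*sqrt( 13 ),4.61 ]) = [1, 4.61, 3*sqrt( 13) ] 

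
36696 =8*4587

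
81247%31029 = 19189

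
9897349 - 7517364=2379985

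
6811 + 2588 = 9399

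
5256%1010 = 206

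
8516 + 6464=14980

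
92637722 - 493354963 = -400717241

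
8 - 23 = -15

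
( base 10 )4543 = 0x11BF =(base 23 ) 8dc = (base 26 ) 6ij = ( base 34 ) 3vl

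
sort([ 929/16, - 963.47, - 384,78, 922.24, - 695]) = [  -  963.47,-695,-384,929/16,78, 922.24 ] 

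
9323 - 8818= 505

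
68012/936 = 17003/234  =  72.66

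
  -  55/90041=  - 55/90041= - 0.00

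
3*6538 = 19614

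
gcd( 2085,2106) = 3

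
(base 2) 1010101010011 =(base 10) 5459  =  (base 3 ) 21111012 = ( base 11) 4113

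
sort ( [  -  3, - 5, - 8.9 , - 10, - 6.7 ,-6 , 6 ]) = [ - 10 , - 8.9, - 6.7,-6, - 5 , - 3, 6]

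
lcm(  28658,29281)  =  1346926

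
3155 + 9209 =12364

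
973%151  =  67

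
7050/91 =7050/91 = 77.47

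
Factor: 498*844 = 2^3*3^1 * 83^1*211^1= 420312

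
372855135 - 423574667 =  - 50719532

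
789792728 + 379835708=1169628436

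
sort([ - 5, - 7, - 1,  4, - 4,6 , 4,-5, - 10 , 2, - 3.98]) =[ - 10 , - 7, - 5, - 5,  -  4, - 3.98, - 1, 2, 4, 4 , 6] 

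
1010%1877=1010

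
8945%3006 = 2933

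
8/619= 8/619 = 0.01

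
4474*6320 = 28275680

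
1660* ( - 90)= - 149400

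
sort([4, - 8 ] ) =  [ - 8 , 4 ]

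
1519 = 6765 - 5246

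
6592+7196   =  13788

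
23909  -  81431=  - 57522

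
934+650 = 1584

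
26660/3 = 8886 + 2/3 = 8886.67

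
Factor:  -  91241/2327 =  - 13^( - 1) * 23^1  *  179^( - 1 )*3967^1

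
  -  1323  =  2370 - 3693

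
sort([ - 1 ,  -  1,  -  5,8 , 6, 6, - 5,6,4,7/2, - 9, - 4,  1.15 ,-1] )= [ - 9, - 5, - 5, - 4,-1,- 1,- 1,1.15,7/2 , 4,  6 , 6,6 , 8]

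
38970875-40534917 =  - 1564042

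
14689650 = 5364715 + 9324935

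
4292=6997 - 2705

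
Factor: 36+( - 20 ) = 16 = 2^4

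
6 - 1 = 5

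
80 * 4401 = 352080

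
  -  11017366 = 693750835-704768201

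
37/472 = 37/472 = 0.08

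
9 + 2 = 11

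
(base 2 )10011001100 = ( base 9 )1614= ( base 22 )2bi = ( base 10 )1228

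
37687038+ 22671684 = 60358722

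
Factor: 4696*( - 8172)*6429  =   - 246717452448 = -2^5 * 3^3*227^1*587^1*  2143^1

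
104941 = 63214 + 41727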